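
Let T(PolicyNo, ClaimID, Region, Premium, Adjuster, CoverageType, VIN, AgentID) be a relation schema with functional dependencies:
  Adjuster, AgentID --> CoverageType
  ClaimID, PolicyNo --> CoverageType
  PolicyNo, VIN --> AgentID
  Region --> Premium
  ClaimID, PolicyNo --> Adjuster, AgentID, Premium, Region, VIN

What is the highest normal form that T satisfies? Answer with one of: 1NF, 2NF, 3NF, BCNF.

2NF

Candidate key: {ClaimID, PolicyNo}. Prime attributes: {ClaimID, PolicyNo}.
Adjuster, AgentID --> CoverageType breaks BCNF: {Adjuster, AgentID}⁺ = {Adjuster, AgentID, CoverageType}, so {Adjuster, AgentID} is not a superkey.
Adjuster, AgentID --> CoverageType determines the non-prime attribute {CoverageType} from a non-superkey — 3NF is violated.
No non-prime attribute depends on a proper subset of any candidate key, so 2NF holds.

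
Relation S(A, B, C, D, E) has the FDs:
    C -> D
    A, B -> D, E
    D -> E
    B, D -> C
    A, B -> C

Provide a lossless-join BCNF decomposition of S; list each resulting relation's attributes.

{A, B, C}; {C, D}; {D, E}

Candidate key of the original relation: {A, B}.
In {A, B, C, D, E}, {C} is not a superkey ({C}⁺ restricted to this set is {C, D, E}), so split on C -> D, E into {C, D, E} and {A, B, C}.
In {C, D, E}, {D} is not a superkey ({D}⁺ restricted to this set is {D, E}), so split on D -> E into {D, E} and {C, D}.
{D, E}: every determinant is a superkey — BCNF.
{C, D}: every determinant is a superkey — BCNF.
{A, B, C}: every determinant is a superkey — BCNF.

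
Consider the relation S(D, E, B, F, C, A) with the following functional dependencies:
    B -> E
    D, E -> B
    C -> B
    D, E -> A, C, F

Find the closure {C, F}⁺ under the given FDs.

Start with {C, F}.
C -> B applies; add {B} → now {B, C, F}.
B -> E applies; add {E} → now {B, C, E, F}.
No further FD applies.

{B, C, E, F}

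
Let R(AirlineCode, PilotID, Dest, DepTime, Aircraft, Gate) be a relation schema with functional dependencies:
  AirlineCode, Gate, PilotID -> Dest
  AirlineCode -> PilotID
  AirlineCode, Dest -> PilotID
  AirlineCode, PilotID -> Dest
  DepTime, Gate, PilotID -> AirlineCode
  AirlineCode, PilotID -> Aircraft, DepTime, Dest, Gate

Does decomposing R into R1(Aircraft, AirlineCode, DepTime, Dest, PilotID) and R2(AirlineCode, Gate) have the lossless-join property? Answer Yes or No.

R1 ∩ R2 = {AirlineCode}; its closure under F is {Aircraft, AirlineCode, DepTime, Dest, Gate, PilotID}.
R1 is contained in that closure, so R1 ∩ R2 -> R1 holds and the join is lossless.

Yes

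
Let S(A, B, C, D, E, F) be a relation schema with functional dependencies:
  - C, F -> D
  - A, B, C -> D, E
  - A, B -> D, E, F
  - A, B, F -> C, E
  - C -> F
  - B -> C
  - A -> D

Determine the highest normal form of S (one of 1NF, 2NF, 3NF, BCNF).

Candidate key: {A, B}. Prime attributes: {A, B}.
For C, F -> D we have {C, F}⁺ = {C, D, F}; {C, F} is not a superkey, so BCNF fails.
Because {D} is non-prime and the left side of C, F -> D is not a superkey, the relation is not in 3NF.
The proper key subset {A} of {A, B} determines non-prime {D}, so the relation is not even in 2NF.

1NF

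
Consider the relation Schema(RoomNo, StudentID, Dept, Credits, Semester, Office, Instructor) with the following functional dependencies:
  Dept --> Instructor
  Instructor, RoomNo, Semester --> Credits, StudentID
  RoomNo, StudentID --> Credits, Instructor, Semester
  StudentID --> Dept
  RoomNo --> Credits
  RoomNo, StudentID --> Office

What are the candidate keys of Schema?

{RoomNo} never appears on the right of any FD, so every key must include it.
{RoomNo, StudentID}⁺ = {Credits, Dept, Instructor, Office, RoomNo, Semester, StudentID}, which is every attribute, so {RoomNo, StudentID} is a candidate key.
{Dept, RoomNo, Semester}⁺ = {Credits, Dept, Instructor, Office, RoomNo, Semester, StudentID}, which is every attribute, so {Dept, RoomNo, Semester} is a candidate key.
{Instructor, RoomNo, Semester}⁺ = {Credits, Dept, Instructor, Office, RoomNo, Semester, StudentID}, which is every attribute, so {Instructor, RoomNo, Semester} is a candidate key.
Any other superkey properly contains one of these, so there are no further candidate keys.

{Dept, RoomNo, Semester}, {Instructor, RoomNo, Semester}, {RoomNo, StudentID}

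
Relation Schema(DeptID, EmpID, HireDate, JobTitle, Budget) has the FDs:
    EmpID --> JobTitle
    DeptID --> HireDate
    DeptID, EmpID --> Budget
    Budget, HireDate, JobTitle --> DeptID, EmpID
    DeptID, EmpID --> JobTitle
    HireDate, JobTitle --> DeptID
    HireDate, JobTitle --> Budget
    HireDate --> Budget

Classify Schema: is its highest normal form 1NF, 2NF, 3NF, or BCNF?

1NF

Candidate keys: {DeptID, EmpID}, {DeptID, JobTitle}, {EmpID, HireDate}, {HireDate, JobTitle}. Prime attributes: {DeptID, EmpID, HireDate, JobTitle}.
For EmpID --> JobTitle we have {EmpID}⁺ = {EmpID, JobTitle}; {EmpID} is not a superkey, so BCNF fails.
Because {Budget} is non-prime and the left side of HireDate --> Budget is not a superkey, the relation is not in 3NF.
The proper key subset {DeptID} of {DeptID, EmpID} determines non-prime {Budget}, so the relation is not even in 2NF.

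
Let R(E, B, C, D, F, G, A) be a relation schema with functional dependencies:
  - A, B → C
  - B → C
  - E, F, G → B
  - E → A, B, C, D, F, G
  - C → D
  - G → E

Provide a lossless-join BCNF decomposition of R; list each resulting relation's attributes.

{A, B, E, F, G}; {B, C}; {C, D}

Candidate keys of the original relation: {E}, {G}.
{A, B, C, D, E, F, G}: {A, B} determines {A, B, C, D} here but is not a superkey — split on A, B → C, D, giving {A, B, C, D} and {A, B, E, F, G}.
{A, B, C, D}: {B} determines {B, C, D} here but is not a superkey — split on B → C, D, giving {B, C, D} and {A, B}.
{B, C, D}: {C} determines {C, D} here but is not a superkey — split on C → D, giving {C, D} and {B, C}.
{C, D}: every determinant is a superkey — BCNF.
{B, C}: every determinant is a superkey — BCNF.
{A, B}: every determinant is a superkey — BCNF.
{A, B, E, F, G}: every determinant is a superkey — BCNF.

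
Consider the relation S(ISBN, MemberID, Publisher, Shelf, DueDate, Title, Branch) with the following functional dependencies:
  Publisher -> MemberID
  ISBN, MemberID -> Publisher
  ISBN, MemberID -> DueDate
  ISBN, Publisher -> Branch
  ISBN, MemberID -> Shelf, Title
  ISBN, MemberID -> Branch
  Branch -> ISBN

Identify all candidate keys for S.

{Branch, MemberID}⁺ = {Branch, DueDate, ISBN, MemberID, Publisher, Shelf, Title} — all of the relation — so {Branch, MemberID} is a candidate key.
{Branch, Publisher}⁺ = {Branch, DueDate, ISBN, MemberID, Publisher, Shelf, Title} — all of the relation — so {Branch, Publisher} is a candidate key.
{ISBN, MemberID}⁺ = {Branch, DueDate, ISBN, MemberID, Publisher, Shelf, Title} — all of the relation — so {ISBN, MemberID} is a candidate key.
{ISBN, Publisher}⁺ = {Branch, DueDate, ISBN, MemberID, Publisher, Shelf, Title} — all of the relation — so {ISBN, Publisher} is a candidate key.
These are minimal and exhaustive — every other superkey contains one of them.

{Branch, MemberID}, {Branch, Publisher}, {ISBN, MemberID}, {ISBN, Publisher}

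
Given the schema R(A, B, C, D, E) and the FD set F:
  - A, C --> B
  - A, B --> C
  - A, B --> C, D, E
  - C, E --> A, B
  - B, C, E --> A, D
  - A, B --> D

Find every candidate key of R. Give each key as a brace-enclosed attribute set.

{A, B}, {A, C}, {C, E}

{A, B}⁺ = {A, B, C, D, E} — all of the relation — so {A, B} is a candidate key.
{A, C}⁺ = {A, B, C, D, E} — all of the relation — so {A, C} is a candidate key.
{C, E}⁺ = {A, B, C, D, E} — all of the relation — so {C, E} is a candidate key.
Any other superkey properly contains one of these, so there are no further candidate keys.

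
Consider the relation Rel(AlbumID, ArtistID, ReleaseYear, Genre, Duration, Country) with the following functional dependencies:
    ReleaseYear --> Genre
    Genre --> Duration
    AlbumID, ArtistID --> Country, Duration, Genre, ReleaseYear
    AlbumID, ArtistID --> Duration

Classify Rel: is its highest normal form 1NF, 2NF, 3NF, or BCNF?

2NF

Candidate key: {AlbumID, ArtistID}. Prime attributes: {AlbumID, ArtistID}.
For ReleaseYear --> Genre we have {ReleaseYear}⁺ = {Duration, Genre, ReleaseYear}; {ReleaseYear} is not a superkey, so BCNF fails.
ReleaseYear --> Genre has non-prime {Genre} on the right and a non-superkey on the left, so 3NF fails.
Checking every proper subset of each key, none determines a non-prime attribute — 2NF is satisfied.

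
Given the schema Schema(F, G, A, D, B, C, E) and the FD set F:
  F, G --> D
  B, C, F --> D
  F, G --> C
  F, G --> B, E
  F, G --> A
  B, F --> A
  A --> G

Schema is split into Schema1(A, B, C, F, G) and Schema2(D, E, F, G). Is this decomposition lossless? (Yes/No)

Yes

Schema1 ∩ Schema2 = {F, G}; its closure under F is {A, B, C, D, E, F, G}.
Since Schema1 ⊆ {A, B, C, D, E, F, G}, the intersection is a superkey of Schema1; the decomposition is lossless.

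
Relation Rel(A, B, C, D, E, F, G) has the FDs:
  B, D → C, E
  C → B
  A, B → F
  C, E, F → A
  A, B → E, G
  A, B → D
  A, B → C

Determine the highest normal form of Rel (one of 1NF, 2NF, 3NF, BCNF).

3NF

Candidate keys: {A, B}, {A, C}, {B, D, F}, {C, D, F}, {C, E, F}. Prime attributes: {A, B, C, D, E, F}.
For B, D → C, E we have {B, D}⁺ = {B, C, D, E}; {B, D} is not a superkey, so BCNF fails.
Since {C, E} ⊆ prime attributes and every other non-superkey FD also has a prime right side, the schema is in 3NF.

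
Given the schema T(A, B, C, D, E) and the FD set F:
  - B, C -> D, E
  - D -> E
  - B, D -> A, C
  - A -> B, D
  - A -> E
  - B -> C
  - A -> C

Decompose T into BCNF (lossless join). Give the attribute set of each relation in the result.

Candidate keys of the original relation: {A}, {B}.
{A, B, C, D, E}: {D} determines {D, E} here but is not a superkey — split on D -> E, giving {D, E} and {A, B, C, D}.
{D, E}: every determinant is a superkey — BCNF.
{A, B, C, D}: every determinant is a superkey — BCNF.

{A, B, C, D}; {D, E}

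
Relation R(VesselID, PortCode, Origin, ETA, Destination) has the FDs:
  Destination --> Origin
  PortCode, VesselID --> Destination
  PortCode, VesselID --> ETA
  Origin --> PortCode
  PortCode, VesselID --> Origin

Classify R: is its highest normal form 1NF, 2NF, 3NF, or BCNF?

Candidate keys: {Destination, VesselID}, {Origin, VesselID}, {PortCode, VesselID}. Prime attributes: {Destination, Origin, PortCode, VesselID}.
Destination --> Origin: {Destination}⁺ = {Destination, Origin, PortCode}, which is not all of the attributes, so the left side is not a superkey — BCNF is violated.
Since {Origin} ⊆ prime attributes and every other non-superkey FD also has a prime right side, the schema is in 3NF.

3NF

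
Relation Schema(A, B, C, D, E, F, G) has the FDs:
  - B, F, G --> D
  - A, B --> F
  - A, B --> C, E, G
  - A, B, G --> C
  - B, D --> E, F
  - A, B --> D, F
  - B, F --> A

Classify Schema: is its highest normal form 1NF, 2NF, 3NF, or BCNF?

BCNF

Candidate keys: {A, B}, {B, D}, {B, F}. Prime attributes: {A, B, D, F}.
Every FD has a superkey on the left, so the relation is in BCNF.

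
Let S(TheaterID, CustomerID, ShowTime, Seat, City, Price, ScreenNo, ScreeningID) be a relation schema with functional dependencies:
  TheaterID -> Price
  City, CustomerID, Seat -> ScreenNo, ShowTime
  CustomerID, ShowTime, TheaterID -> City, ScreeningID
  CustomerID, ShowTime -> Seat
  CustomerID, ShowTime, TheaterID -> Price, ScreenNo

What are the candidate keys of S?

{City, CustomerID, Seat, TheaterID}, {CustomerID, ShowTime, TheaterID}

{CustomerID, TheaterID} never appear on the right of any FD, so every key must include all of them.
{CustomerID, ShowTime, TheaterID}⁺ = {City, CustomerID, Price, ScreenNo, ScreeningID, Seat, ShowTime, TheaterID}, which is every attribute, so {CustomerID, ShowTime, TheaterID} is a candidate key.
{City, CustomerID, Seat, TheaterID}⁺ = {City, CustomerID, Price, ScreenNo, ScreeningID, Seat, ShowTime, TheaterID}, which is every attribute, so {City, CustomerID, Seat, TheaterID} is a candidate key.
These are minimal and exhaustive — every other superkey contains one of them.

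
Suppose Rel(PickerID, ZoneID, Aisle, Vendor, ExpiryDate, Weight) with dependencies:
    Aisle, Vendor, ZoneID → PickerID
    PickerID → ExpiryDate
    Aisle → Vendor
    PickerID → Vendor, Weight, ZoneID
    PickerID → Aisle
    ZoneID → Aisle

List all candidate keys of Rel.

{PickerID}⁺ = {Aisle, ExpiryDate, PickerID, Vendor, Weight, ZoneID} — all of the relation — so {PickerID} is a candidate key.
{ZoneID}⁺ = {Aisle, ExpiryDate, PickerID, Vendor, Weight, ZoneID} — all of the relation — so {ZoneID} is a candidate key.
No proper subset of any of these is a key, and no other minimal superkey exists.

{PickerID}, {ZoneID}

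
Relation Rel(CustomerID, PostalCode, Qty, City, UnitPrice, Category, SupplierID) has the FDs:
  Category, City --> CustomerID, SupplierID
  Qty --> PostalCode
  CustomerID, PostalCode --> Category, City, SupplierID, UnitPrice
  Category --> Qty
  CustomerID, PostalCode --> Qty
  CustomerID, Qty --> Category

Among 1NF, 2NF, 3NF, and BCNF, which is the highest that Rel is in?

3NF

Candidate keys: {Category, City}, {Category, CustomerID}, {CustomerID, PostalCode}, {CustomerID, Qty}. Prime attributes: {Category, City, CustomerID, PostalCode, Qty}.
For Qty --> PostalCode we have {Qty}⁺ = {PostalCode, Qty}; {Qty} is not a superkey, so BCNF fails.
Its right-hand attributes {PostalCode} are all prime, as are those of every other non-superkey FD — the relation is in 3NF.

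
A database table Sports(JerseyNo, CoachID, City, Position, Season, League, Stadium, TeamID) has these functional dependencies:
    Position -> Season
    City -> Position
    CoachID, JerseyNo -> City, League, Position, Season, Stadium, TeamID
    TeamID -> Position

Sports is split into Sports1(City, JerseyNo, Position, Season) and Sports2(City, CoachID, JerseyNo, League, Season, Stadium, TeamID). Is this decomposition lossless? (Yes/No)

Yes

Common attributes: {City, JerseyNo, Season}; their closure is {City, JerseyNo, Position, Season}.
Sports1 is contained in that closure, so Sports1 ∩ Sports2 -> Sports1 holds and the join is lossless.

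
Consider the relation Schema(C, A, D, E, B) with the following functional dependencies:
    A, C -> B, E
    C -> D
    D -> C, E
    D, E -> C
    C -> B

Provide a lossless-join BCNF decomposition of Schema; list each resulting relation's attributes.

{A, C}; {B, C, D, E}

Candidate keys of the original relation: {A, C}, {A, D}.
{A, B, C, D, E}: {C} determines {B, C, D, E} here but is not a superkey — split on C -> B, D, E, giving {B, C, D, E} and {A, C}.
{B, C, D, E}: every determinant is a superkey — BCNF.
{A, C}: every determinant is a superkey — BCNF.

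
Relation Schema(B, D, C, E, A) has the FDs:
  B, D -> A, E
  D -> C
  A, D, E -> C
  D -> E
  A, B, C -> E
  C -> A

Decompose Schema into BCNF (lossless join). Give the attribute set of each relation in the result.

{A, C}; {B, D}; {C, D, E}

Candidate key of the original relation: {B, D}.
{A, B, C, D, E}: {D} determines {A, C, D, E} here but is not a superkey — split on D -> A, C, E, giving {A, C, D, E} and {B, D}.
{A, C, D, E}: {C} determines {A, C} here but is not a superkey — split on C -> A, giving {A, C} and {C, D, E}.
{A, C} is in BCNF.
{C, D, E} is in BCNF.
{B, D} is in BCNF.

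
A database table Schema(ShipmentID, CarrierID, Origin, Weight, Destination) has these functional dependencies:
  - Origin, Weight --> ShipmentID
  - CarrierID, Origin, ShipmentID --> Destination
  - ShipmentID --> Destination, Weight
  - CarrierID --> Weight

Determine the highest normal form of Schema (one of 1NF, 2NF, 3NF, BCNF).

1NF

Candidate key: {CarrierID, Origin}. Prime attributes: {CarrierID, Origin}.
For Origin, Weight --> ShipmentID we have {Origin, Weight}⁺ = {Destination, Origin, ShipmentID, Weight}; {Origin, Weight} is not a superkey, so BCNF fails.
Because {ShipmentID} is non-prime and the left side of Origin, Weight --> ShipmentID is not a superkey, the relation is not in 3NF.
Since {CarrierID} ⊂ {CarrierID, Origin} and {CarrierID}⁺ ⊇ {Weight} with {Weight} non-prime, there is a partial dependency; 2NF fails.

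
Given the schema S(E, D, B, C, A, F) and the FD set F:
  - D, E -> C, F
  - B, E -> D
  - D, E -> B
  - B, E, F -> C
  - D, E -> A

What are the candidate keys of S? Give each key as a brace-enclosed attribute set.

Attributes never on any right-hand side: {E} — every candidate key must contain it.
Closure of {B, E} is {A, B, C, D, E, F}, the whole schema; {B, E} is a candidate key.
Closure of {D, E} is {A, B, C, D, E, F}, the whole schema; {D, E} is a candidate key.
These are minimal and exhaustive — every other superkey contains one of them.

{B, E}, {D, E}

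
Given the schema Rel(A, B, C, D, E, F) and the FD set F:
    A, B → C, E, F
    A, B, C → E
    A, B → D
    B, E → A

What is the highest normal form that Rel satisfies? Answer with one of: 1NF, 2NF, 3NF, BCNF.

Candidate keys: {A, B}, {B, E}. Prime attributes: {A, B, E}.
Each dependency's left side is a superkey — BCNF holds.

BCNF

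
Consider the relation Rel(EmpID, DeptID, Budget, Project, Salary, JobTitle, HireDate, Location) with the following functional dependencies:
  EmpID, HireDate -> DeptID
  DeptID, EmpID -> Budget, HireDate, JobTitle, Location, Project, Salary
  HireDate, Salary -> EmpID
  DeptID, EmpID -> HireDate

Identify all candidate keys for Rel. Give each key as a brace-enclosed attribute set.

{DeptID, EmpID} is a candidate key since {DeptID, EmpID}⁺ = {Budget, DeptID, EmpID, HireDate, JobTitle, Location, Project, Salary} covers every attribute.
{EmpID, HireDate} is a candidate key since {EmpID, HireDate}⁺ = {Budget, DeptID, EmpID, HireDate, JobTitle, Location, Project, Salary} covers every attribute.
{HireDate, Salary} is a candidate key since {HireDate, Salary}⁺ = {Budget, DeptID, EmpID, HireDate, JobTitle, Location, Project, Salary} covers every attribute.
No proper subset of any of these is a key, and no other minimal superkey exists.

{DeptID, EmpID}, {EmpID, HireDate}, {HireDate, Salary}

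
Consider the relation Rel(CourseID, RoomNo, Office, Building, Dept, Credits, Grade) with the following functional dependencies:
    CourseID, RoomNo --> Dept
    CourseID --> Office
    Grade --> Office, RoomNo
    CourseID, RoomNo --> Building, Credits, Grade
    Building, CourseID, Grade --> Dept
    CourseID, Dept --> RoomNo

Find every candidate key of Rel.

{CourseID} never appears on the right of any FD, so every key must include it.
Closure of {CourseID, Dept} is {Building, CourseID, Credits, Dept, Grade, Office, RoomNo}, the whole schema; {CourseID, Dept} is a candidate key.
Closure of {CourseID, Grade} is {Building, CourseID, Credits, Dept, Grade, Office, RoomNo}, the whole schema; {CourseID, Grade} is a candidate key.
Closure of {CourseID, RoomNo} is {Building, CourseID, Credits, Dept, Grade, Office, RoomNo}, the whole schema; {CourseID, RoomNo} is a candidate key.
Any other superkey properly contains one of these, so there are no further candidate keys.

{CourseID, Dept}, {CourseID, Grade}, {CourseID, RoomNo}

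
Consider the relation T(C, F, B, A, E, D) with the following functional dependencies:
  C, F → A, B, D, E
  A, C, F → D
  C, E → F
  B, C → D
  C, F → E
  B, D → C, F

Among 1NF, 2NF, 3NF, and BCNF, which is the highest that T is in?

BCNF

Candidate keys: {B, C}, {B, D}, {C, E}, {C, F}. Prime attributes: {B, C, D, E, F}.
The left-hand side of every FD is a superkey, so BCNF is satisfied.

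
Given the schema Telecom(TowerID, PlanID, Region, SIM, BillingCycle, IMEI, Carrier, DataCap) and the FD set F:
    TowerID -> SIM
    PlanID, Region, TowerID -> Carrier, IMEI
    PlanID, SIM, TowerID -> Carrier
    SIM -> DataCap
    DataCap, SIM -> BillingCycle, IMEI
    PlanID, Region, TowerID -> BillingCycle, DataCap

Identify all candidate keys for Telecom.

No FD produces {PlanID, Region, TowerID}, so they must be in every candidate key.
Closure of {PlanID, Region, TowerID} is {BillingCycle, Carrier, DataCap, IMEI, PlanID, Region, SIM, TowerID}, the whole schema; {PlanID, Region, TowerID} is a candidate key.
No other minimal set has full closure, so this is the only candidate key.

{PlanID, Region, TowerID}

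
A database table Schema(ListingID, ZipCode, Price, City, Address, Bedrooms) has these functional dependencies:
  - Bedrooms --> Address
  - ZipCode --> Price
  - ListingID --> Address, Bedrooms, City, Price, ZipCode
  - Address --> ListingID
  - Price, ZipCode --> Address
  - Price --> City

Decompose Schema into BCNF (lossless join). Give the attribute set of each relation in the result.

{Address, Bedrooms, ListingID, Price, ZipCode}; {City, Price}

Candidate keys of the original relation: {Address}, {Bedrooms}, {ListingID}, {ZipCode}.
In {Address, Bedrooms, City, ListingID, Price, ZipCode}, {Price} is not a superkey ({Price}⁺ restricted to this set is {City, Price}), so split on Price --> City into {City, Price} and {Address, Bedrooms, ListingID, Price, ZipCode}.
{City, Price} is in BCNF.
{Address, Bedrooms, ListingID, Price, ZipCode} is in BCNF.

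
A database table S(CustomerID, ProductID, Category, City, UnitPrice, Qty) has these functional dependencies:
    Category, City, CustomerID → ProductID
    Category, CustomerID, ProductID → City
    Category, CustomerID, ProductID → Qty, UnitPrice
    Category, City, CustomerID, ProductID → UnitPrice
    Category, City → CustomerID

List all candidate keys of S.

{Category} never appears on the right of any FD, so every key must include it.
Closure of {Category, City} is {Category, City, CustomerID, ProductID, Qty, UnitPrice}, the whole schema; {Category, City} is a candidate key.
Closure of {Category, CustomerID, ProductID} is {Category, City, CustomerID, ProductID, Qty, UnitPrice}, the whole schema; {Category, CustomerID, ProductID} is a candidate key.
No proper subset of any of these is a key, and no other minimal superkey exists.

{Category, City}, {Category, CustomerID, ProductID}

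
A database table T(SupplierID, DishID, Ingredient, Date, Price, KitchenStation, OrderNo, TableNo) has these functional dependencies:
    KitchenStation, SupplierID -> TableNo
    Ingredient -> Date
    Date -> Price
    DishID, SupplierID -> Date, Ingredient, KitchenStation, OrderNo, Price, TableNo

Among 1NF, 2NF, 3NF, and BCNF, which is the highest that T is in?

Candidate key: {DishID, SupplierID}. Prime attributes: {DishID, SupplierID}.
KitchenStation, SupplierID -> TableNo breaks BCNF: {KitchenStation, SupplierID}⁺ = {KitchenStation, SupplierID, TableNo}, so {KitchenStation, SupplierID} is not a superkey.
KitchenStation, SupplierID -> TableNo determines the non-prime attribute {TableNo} from a non-superkey — 3NF is violated.
Checking every proper subset of each key, none determines a non-prime attribute — 2NF is satisfied.

2NF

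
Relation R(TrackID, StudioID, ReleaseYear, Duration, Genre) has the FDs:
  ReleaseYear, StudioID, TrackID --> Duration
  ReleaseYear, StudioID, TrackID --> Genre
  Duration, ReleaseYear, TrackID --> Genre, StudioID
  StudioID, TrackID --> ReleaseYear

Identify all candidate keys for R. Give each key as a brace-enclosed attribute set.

{Duration, ReleaseYear, TrackID}, {StudioID, TrackID}

No FD produces {TrackID}, so it must be in every candidate key.
Closure of {StudioID, TrackID} is {Duration, Genre, ReleaseYear, StudioID, TrackID}, the whole schema; {StudioID, TrackID} is a candidate key.
Closure of {Duration, ReleaseYear, TrackID} is {Duration, Genre, ReleaseYear, StudioID, TrackID}, the whole schema; {Duration, ReleaseYear, TrackID} is a candidate key.
Any other superkey properly contains one of these, so there are no further candidate keys.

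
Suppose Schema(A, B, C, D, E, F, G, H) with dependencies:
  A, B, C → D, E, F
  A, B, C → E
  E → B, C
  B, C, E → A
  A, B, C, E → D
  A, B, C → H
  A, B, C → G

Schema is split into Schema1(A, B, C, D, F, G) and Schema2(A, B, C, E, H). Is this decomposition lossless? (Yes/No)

Yes

Common attributes: {A, B, C}; their closure is {A, B, C, D, E, F, G, H}.
Since Schema1 ⊆ {A, B, C, D, E, F, G, H}, the intersection is a superkey of Schema1; the decomposition is lossless.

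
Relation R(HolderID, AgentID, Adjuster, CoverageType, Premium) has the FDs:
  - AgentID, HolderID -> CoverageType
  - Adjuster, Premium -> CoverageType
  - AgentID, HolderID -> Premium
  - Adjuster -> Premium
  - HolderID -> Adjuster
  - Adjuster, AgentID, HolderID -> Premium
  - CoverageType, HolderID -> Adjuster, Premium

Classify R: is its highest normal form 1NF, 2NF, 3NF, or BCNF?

1NF

Candidate key: {AgentID, HolderID}. Prime attributes: {AgentID, HolderID}.
Adjuster, Premium -> CoverageType: {Adjuster, Premium}⁺ = {Adjuster, CoverageType, Premium}, which is not all of the attributes, so the left side is not a superkey — BCNF is violated.
Because {CoverageType} is non-prime and the left side of Adjuster, Premium -> CoverageType is not a superkey, the relation is not in 3NF.
Since {HolderID} ⊂ {AgentID, HolderID} and {HolderID}⁺ ⊇ {Adjuster, CoverageType, Premium} with {Adjuster, CoverageType, Premium} non-prime, there is a partial dependency; 2NF fails.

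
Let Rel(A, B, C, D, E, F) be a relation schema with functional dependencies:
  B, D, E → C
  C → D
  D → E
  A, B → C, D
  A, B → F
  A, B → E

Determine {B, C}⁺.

{B, C, D, E}

Start with {B, C}.
C → D applies; add {D} → now {B, C, D}.
D → E applies; add {E} → now {B, C, D, E}.
No further FD applies.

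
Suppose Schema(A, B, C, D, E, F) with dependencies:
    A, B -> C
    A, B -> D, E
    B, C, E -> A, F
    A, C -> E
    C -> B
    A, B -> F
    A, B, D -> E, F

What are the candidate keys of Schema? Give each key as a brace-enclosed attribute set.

{A, B}⁺ = {A, B, C, D, E, F} — all of the relation — so {A, B} is a candidate key.
{A, C}⁺ = {A, B, C, D, E, F} — all of the relation — so {A, C} is a candidate key.
{C, E}⁺ = {A, B, C, D, E, F} — all of the relation — so {C, E} is a candidate key.
These are minimal and exhaustive — every other superkey contains one of them.

{A, B}, {A, C}, {C, E}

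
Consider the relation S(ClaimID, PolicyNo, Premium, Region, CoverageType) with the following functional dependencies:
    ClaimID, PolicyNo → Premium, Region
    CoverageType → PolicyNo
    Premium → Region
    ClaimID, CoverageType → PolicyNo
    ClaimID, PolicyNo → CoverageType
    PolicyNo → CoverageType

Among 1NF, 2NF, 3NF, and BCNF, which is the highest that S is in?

2NF

Candidate keys: {ClaimID, CoverageType}, {ClaimID, PolicyNo}. Prime attributes: {ClaimID, CoverageType, PolicyNo}.
CoverageType → PolicyNo: {CoverageType}⁺ = {CoverageType, PolicyNo}, which is not all of the attributes, so the left side is not a superkey — BCNF is violated.
Because {Region} is non-prime and the left side of Premium → Region is not a superkey, the relation is not in 3NF.
No non-prime attribute depends on a proper subset of any candidate key, so 2NF holds.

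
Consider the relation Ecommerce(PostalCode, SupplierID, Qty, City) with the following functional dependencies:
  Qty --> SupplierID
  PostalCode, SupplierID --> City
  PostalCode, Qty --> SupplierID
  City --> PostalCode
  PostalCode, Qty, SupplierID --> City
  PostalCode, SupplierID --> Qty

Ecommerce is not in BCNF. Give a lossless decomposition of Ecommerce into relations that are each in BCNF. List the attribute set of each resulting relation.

Candidate keys of the original relation: {City, Qty}, {City, SupplierID}, {PostalCode, Qty}, {PostalCode, SupplierID}.
Within {City, PostalCode, Qty, SupplierID}: {Qty}⁺ ∩ {City, PostalCode, Qty, SupplierID} = {Qty, SupplierID}, not the whole set, so Qty --> SupplierID violates BCNF; decompose into {Qty, SupplierID} and {City, PostalCode, Qty}.
{Qty, SupplierID} has no BCNF violation.
Within {City, PostalCode, Qty}: {City}⁺ ∩ {City, PostalCode, Qty} = {City, PostalCode}, not the whole set, so City --> PostalCode violates BCNF; decompose into {City, PostalCode} and {City, Qty}.
{City, PostalCode} has no BCNF violation.
{City, Qty} has no BCNF violation.

{City, PostalCode}; {City, Qty}; {Qty, SupplierID}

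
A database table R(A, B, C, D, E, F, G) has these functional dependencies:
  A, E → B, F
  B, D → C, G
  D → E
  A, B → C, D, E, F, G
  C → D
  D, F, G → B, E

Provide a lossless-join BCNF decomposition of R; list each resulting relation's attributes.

{A, B, D, F}; {B, C, G}; {C, D}; {D, E}

Candidate keys of the original relation: {A, B}, {A, C}, {A, D}, {A, E}.
{A, B, C, D, E, F, G}: {B, D} determines {B, C, D, E, G} here but is not a superkey — split on B, D → C, E, G, giving {B, C, D, E, G} and {A, B, D, F}.
{B, C, D, E, G}: {D} determines {D, E} here but is not a superkey — split on D → E, giving {D, E} and {B, C, D, G}.
{D, E}: every determinant is a superkey — BCNF.
{B, C, D, G}: {C} determines {C, D} here but is not a superkey — split on C → D, giving {C, D} and {B, C, G}.
{C, D}: every determinant is a superkey — BCNF.
{B, C, G}: every determinant is a superkey — BCNF.
{A, B, D, F}: every determinant is a superkey — BCNF.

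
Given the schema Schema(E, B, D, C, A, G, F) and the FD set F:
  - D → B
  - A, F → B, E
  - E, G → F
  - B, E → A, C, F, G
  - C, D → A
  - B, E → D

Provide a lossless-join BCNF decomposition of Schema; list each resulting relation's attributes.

{A, C, D}; {B, D}; {C, D, E, G}; {E, F, G}

Candidate keys of the original relation: {A, E, G}, {A, F}, {B, E}, {C, D, F}, {D, E}.
Within {A, B, C, D, E, F, G}: {D}⁺ ∩ {A, B, C, D, E, F, G} = {B, D}, not the whole set, so D → B violates BCNF; decompose into {B, D} and {A, C, D, E, F, G}.
{B, D} has no BCNF violation.
Within {A, C, D, E, F, G}: {E, G}⁺ ∩ {A, C, D, E, F, G} = {E, F, G}, not the whole set, so E, G → F violates BCNF; decompose into {E, F, G} and {A, C, D, E, G}.
{E, F, G} has no BCNF violation.
Within {A, C, D, E, G}: {C, D}⁺ ∩ {A, C, D, E, G} = {A, C, D}, not the whole set, so C, D → A violates BCNF; decompose into {A, C, D} and {C, D, E, G}.
{A, C, D} has no BCNF violation.
{C, D, E, G} has no BCNF violation.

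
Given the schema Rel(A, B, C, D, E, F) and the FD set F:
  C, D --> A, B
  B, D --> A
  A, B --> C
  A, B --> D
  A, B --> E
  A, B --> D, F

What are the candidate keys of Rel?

{A, B}, {B, D}, {C, D}

{A, B}⁺ = {A, B, C, D, E, F} — all of the relation — so {A, B} is a candidate key.
{B, D}⁺ = {A, B, C, D, E, F} — all of the relation — so {B, D} is a candidate key.
{C, D}⁺ = {A, B, C, D, E, F} — all of the relation — so {C, D} is a candidate key.
These are minimal and exhaustive — every other superkey contains one of them.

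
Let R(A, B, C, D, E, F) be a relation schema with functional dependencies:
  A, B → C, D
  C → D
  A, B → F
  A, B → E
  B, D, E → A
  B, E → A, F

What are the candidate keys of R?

{A, B}, {B, E}

No FD produces {B}, so it must be in every candidate key.
Closure of {A, B} is {A, B, C, D, E, F}, the whole schema; {A, B} is a candidate key.
Closure of {B, E} is {A, B, C, D, E, F}, the whole schema; {B, E} is a candidate key.
These are minimal and exhaustive — every other superkey contains one of them.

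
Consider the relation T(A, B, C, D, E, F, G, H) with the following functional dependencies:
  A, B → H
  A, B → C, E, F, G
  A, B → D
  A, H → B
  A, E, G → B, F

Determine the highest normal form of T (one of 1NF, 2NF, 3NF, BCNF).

Candidate keys: {A, B}, {A, E, G}, {A, H}. Prime attributes: {A, B, E, G, H}.
Every FD has a superkey on the left, so the relation is in BCNF.

BCNF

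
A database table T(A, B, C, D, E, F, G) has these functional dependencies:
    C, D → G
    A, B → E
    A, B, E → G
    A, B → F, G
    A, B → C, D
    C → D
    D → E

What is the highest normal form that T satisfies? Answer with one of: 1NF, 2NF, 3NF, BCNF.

2NF

Candidate key: {A, B}. Prime attributes: {A, B}.
For C, D → G we have {C, D}⁺ = {C, D, E, G}; {C, D} is not a superkey, so BCNF fails.
C, D → G has non-prime {G} on the right and a non-superkey on the left, so 3NF fails.
No non-prime attribute depends on a proper subset of any candidate key, so 2NF holds.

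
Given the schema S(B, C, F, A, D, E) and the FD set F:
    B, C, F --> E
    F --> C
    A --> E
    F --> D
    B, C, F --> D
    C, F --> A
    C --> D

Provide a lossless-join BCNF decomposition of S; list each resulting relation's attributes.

{A, C, F}; {A, E}; {B, F}; {C, D}

Candidate key of the original relation: {B, F}.
{A, B, C, D, E, F}: {F} determines {A, C, D, E, F} here but is not a superkey — split on F --> A, C, D, E, giving {A, C, D, E, F} and {B, F}.
{A, C, D, E, F}: {A} determines {A, E} here but is not a superkey — split on A --> E, giving {A, E} and {A, C, D, F}.
{A, E} has no BCNF violation.
{A, C, D, F}: {C} determines {C, D} here but is not a superkey — split on C --> D, giving {C, D} and {A, C, F}.
{C, D} has no BCNF violation.
{A, C, F} has no BCNF violation.
{B, F} has no BCNF violation.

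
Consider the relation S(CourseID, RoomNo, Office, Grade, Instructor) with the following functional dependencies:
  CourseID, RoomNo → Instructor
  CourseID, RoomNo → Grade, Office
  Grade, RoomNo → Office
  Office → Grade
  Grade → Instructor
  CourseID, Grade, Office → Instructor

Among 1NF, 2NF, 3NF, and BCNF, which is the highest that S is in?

2NF

Candidate key: {CourseID, RoomNo}. Prime attributes: {CourseID, RoomNo}.
Grade, RoomNo → Office breaks BCNF: {Grade, RoomNo}⁺ = {Grade, Instructor, Office, RoomNo}, so {Grade, RoomNo} is not a superkey.
Grade, RoomNo → Office has non-prime {Office} on the right and a non-superkey on the left, so 3NF fails.
No proper subset of a key has a non-prime attribute in its closure, so there is no partial dependency; 2NF holds.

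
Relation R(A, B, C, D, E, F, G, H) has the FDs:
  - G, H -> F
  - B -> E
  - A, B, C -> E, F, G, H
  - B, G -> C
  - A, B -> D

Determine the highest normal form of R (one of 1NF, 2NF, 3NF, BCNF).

1NF

Candidate keys: {A, B, C}, {A, B, G}. Prime attributes: {A, B, C, G}.
For G, H -> F we have {G, H}⁺ = {F, G, H}; {G, H} is not a superkey, so BCNF fails.
G, H -> F determines the non-prime attribute {F} from a non-superkey — 3NF is violated.
{B} is a proper subset of the key {A, B, C}, and {B}⁺ contains the non-prime attribute {E} — a partial dependency, so 2NF is violated.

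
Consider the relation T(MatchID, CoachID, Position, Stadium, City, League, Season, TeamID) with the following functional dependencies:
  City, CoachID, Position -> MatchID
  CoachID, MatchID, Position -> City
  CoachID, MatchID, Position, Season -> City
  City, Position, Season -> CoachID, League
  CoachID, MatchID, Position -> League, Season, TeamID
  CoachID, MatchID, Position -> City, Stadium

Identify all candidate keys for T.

No FD produces {Position}, so it must be in every candidate key.
Closure of {City, CoachID, Position} is {City, CoachID, League, MatchID, Position, Season, Stadium, TeamID}, the whole schema; {City, CoachID, Position} is a candidate key.
Closure of {City, Position, Season} is {City, CoachID, League, MatchID, Position, Season, Stadium, TeamID}, the whole schema; {City, Position, Season} is a candidate key.
Closure of {CoachID, MatchID, Position} is {City, CoachID, League, MatchID, Position, Season, Stadium, TeamID}, the whole schema; {CoachID, MatchID, Position} is a candidate key.
These are minimal and exhaustive — every other superkey contains one of them.

{City, CoachID, Position}, {City, Position, Season}, {CoachID, MatchID, Position}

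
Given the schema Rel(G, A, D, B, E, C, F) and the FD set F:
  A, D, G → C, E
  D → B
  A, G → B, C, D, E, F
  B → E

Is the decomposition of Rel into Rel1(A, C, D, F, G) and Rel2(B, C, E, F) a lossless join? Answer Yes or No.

Common attributes: {C, F}; their closure is {C, F}.
Rel1 ⊄ {C, F} and Rel2 ⊄ {C, F}, so the split is lossy.

No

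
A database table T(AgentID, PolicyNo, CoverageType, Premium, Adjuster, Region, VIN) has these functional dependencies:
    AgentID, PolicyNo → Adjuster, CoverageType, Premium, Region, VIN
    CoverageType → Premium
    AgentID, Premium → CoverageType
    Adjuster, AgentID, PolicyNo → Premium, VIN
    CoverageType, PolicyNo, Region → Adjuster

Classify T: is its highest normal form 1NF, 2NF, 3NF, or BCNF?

Candidate key: {AgentID, PolicyNo}. Prime attributes: {AgentID, PolicyNo}.
CoverageType → Premium breaks BCNF: {CoverageType}⁺ = {CoverageType, Premium}, so {CoverageType} is not a superkey.
CoverageType → Premium has non-prime {Premium} on the right and a non-superkey on the left, so 3NF fails.
No non-prime attribute depends on a proper subset of any candidate key, so 2NF holds.

2NF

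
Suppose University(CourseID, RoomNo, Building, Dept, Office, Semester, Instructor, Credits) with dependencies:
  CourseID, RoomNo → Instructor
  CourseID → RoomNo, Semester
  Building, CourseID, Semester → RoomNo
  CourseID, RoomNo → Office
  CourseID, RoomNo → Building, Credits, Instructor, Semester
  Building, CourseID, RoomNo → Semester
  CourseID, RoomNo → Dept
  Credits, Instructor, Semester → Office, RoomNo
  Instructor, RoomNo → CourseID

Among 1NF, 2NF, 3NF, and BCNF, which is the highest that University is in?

BCNF

Candidate keys: {CourseID}, {Credits, Instructor, Semester}, {Instructor, RoomNo}. Prime attributes: {CourseID, Credits, Instructor, RoomNo, Semester}.
Each dependency's left side is a superkey — BCNF holds.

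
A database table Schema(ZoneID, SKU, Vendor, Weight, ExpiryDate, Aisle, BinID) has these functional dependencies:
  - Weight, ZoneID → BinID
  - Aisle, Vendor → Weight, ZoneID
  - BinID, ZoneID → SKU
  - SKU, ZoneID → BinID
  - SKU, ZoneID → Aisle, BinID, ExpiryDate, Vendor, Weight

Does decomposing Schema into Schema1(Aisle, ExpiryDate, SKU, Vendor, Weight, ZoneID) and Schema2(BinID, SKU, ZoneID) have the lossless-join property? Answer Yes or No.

Yes

Schema1 ∩ Schema2 = {SKU, ZoneID}; its closure under F is {Aisle, BinID, ExpiryDate, SKU, Vendor, Weight, ZoneID}.
Since Schema1 ⊆ {Aisle, BinID, ExpiryDate, SKU, Vendor, Weight, ZoneID}, the intersection is a superkey of Schema1; the decomposition is lossless.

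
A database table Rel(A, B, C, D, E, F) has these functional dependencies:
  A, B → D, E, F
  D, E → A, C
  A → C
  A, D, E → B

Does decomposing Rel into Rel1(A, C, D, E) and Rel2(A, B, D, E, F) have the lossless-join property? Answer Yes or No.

Yes

The shared attributes are {A, D, E} and {A, D, E}⁺ = {A, B, C, D, E, F}.
Since Rel1 ⊆ {A, B, C, D, E, F}, the intersection is a superkey of Rel1; the decomposition is lossless.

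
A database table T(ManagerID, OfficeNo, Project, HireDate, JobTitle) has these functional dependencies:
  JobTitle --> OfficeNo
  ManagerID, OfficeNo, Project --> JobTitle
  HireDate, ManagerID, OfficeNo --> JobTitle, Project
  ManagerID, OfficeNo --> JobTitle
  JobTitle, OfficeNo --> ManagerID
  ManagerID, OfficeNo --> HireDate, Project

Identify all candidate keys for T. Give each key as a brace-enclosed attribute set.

{JobTitle} is a candidate key since {JobTitle}⁺ = {HireDate, JobTitle, ManagerID, OfficeNo, Project} covers every attribute.
{ManagerID, OfficeNo} is a candidate key since {ManagerID, OfficeNo}⁺ = {HireDate, JobTitle, ManagerID, OfficeNo, Project} covers every attribute.
These are minimal and exhaustive — every other superkey contains one of them.

{JobTitle}, {ManagerID, OfficeNo}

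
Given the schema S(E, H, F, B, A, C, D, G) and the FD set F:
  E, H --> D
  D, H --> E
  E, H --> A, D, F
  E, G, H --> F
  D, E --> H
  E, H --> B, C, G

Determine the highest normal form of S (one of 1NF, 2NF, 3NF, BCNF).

Candidate keys: {D, E}, {D, H}, {E, H}. Prime attributes: {D, E, H}.
Each dependency's left side is a superkey — BCNF holds.

BCNF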